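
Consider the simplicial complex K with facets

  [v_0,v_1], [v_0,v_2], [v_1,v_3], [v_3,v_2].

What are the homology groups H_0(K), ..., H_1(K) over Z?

H_0 ≅ Z,  H_1 ≅ Z.

We work with the vertex ordering v_0 < v_1 < v_2 < v_3. The simplices of K, each written with vertices in increasing order, are:

  0-simplices (4): [v_0], [v_1], [v_2], [v_3]
  1-simplices (4): [v_0,v_1], [v_0,v_2], [v_1,v_3], [v_2,v_3]

Hence C_0 ≅ Z^4, C_1 ≅ Z^4.

Boundary ∂_1: C_1 → C_0 maps an edge to its endpoints' difference, ∂[p,q] = q − p. For instance
  ∂[v_2,v_3] = [v_3] − [v_2].
As a 4×4 matrix over Z this has rank 3, with invariant factors (1,1,1).

Reading off H_k = ker ∂_k / im ∂_{k+1}:

  H_0: rank C_0 − rank ∂_1 = 4 − 3 = 1, and the invariant factors of ∂_1 are all 1, so H_0 = Z.
  H_1: rank ker ∂_1 − rank ∂_2 = (4 − 3) − 0 = 1, and there is no ∂_2, so H_1 = Z.

As a check, the Euler characteristic is 4 − 4 = 0, which agrees with 1 − 1 = 0.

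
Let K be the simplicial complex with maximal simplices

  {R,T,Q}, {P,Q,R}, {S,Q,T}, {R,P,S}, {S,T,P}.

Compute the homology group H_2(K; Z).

H_2 ≅ 0.

We work with the vertex ordering P < Q < R < S < T. The simplices of K, each written with vertices in increasing order, are:

  0-simplices (5): P, Q, R, S, T
  1-simplices (10): PQ, PR, PS, PT, QR, QS, QT, RS, RT, ST
  2-simplices (5): PQR, PRS, PST, QRT, QST

giving chain groups C_0 ≅ Z^5, C_1 ≅ Z^10, C_2 ≅ Z^5.

∂_1: C_1 → C_0 is given by ∂[p,q] = [q] − [p]. For instance
  ∂PQ = Q − P.
The resulting 5×10 matrix has rank 4, and its Smith normal form has invariant factors (1,1,1,1).

The boundary map ∂_2: C_2 → C_1 acts by ∂[p,q,r] = [q,r] − [p,r] + [p,q]. For instance
  ∂QRT = RT − QT + QR,
  ∂PRS = RS − PS + PR.
This gives a 10×5 integer matrix of rank 5; reducing to Smith normal form yields diagonal entries (1,1,1,1,1).

Now H_k = ker ∂_k / im ∂_{k+1}, so:

  H_2: rank ker ∂_2 − rank ∂_3 = (5 − 5) − 0 = 0, and there is no ∂_3, so H_2 ≅ 0.

(K is a triangulation of the Möbius band.)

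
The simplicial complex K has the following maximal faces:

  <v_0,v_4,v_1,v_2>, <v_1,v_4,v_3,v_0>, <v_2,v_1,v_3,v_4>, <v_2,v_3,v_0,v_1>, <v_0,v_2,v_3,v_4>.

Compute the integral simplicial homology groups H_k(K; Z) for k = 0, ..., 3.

We work with the vertex ordering v_0 < v_1 < v_2 < v_3 < v_4. The simplices of K, each written with vertices in increasing order, are:

  0-simplices (5): [v_0], [v_1], [v_2], [v_3], [v_4]
  1-simplices (10): [v_0,v_1], [v_0,v_2], [v_0,v_3], [v_0,v_4], [v_1,v_2], [v_1,v_3], [v_1,v_4], [v_2,v_3], [v_2,v_4], [v_3,v_4]
  2-simplices (10): [v_0,v_1,v_2], [v_0,v_1,v_3], [v_0,v_1,v_4], [v_0,v_2,v_3], [v_0,v_2,v_4], [v_0,v_3,v_4], [v_1,v_2,v_3], [v_1,v_2,v_4], [v_1,v_3,v_4], [v_2,v_3,v_4]
  3-simplices (5): [v_0,v_1,v_2,v_3], [v_0,v_1,v_2,v_4], [v_0,v_1,v_3,v_4], [v_0,v_2,v_3,v_4], [v_1,v_2,v_3,v_4]

giving chain groups C_0 ≅ Z^5, C_1 ≅ Z^10, C_2 ≅ Z^10, C_3 ≅ Z^5.

Boundary ∂_1: C_1 → C_0 is given by ∂[p,q] = [q] − [p]. For instance
  ∂[v_1,v_2] = [v_2] − [v_1].
The 5×10 boundary matrix has rank 4 and Smith normal form diag(1,1,1,1).

The boundary map ∂_2: C_2 → C_1 sends each 2-simplex [p,q,r] to [q,r] − [p,r] + [p,q]. For instance
  ∂[v_1,v_2,v_4] = [v_2,v_4] − [v_1,v_4] + [v_1,v_2],
  ∂[v_2,v_3,v_4] = [v_3,v_4] − [v_2,v_4] + [v_2,v_3].
The 10×10 boundary matrix has rank 6 and Smith normal form diag(1,1,1,1,1,1).

The boundary map ∂_3: C_3 → C_2 sends each 3-simplex σ to the alternating sum Σ_i (−1)^i (σ with its i-th vertex removed). For instance
  ∂[v_0,v_1,v_3,v_4] = [v_1,v_3,v_4] − [v_0,v_3,v_4] + [v_0,v_1,v_4] − [v_0,v_1,v_3],
  ∂[v_0,v_2,v_3,v_4] = [v_2,v_3,v_4] − [v_0,v_3,v_4] + [v_0,v_2,v_4] − [v_0,v_2,v_3].
This gives a 10×5 integer matrix of rank 4; reducing to Smith normal form yields diagonal entries (1,1,1,1).

Now H_k = ker ∂_k / im ∂_{k+1}, so:

  H_0: rank C_0 − rank ∂_1 = 5 − 4 = 1, and the invariant factors of ∂_1 are all 1, so H_0 ≅ Z.
  H_1: rank ker ∂_1 − rank ∂_2 = (10 − 4) − 6 = 0, and the invariant factors of ∂_2 are all 1, so H_1 ≅ 0.
  H_2: rank ker ∂_2 − rank ∂_3 = (10 − 6) − 4 = 0, and the invariant factors of ∂_3 are all 1, so H_2 ≅ 0.
  H_3: rank ker ∂_3 − rank ∂_4 = (5 − 4) − 0 = 1, and there is no ∂_4, so H_3 ≅ Z.

As a check, the Euler characteristic is 5 − 10 + 10 − 5 = 0, which agrees with 1 − 0 + 0 − 1 = 0.

H_0 = Z,  H_1 = 0,  H_2 = 0,  H_3 = Z.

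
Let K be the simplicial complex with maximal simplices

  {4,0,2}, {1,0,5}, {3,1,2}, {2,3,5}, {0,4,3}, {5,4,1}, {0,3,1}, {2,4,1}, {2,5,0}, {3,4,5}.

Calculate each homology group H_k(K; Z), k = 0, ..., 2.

H_0 = Z,  H_1 = Z/2,  H_2 = 0.

Order the vertices as 0 < 1 < 2 < 3 < 4 < 5. Listing each simplex with vertices in this order, K has dimension 2 with simplices:

  0-simplices (6): [0], [1], [2], [3], [4], [5]
  1-simplices (15): [0,1], [0,2], [0,3], [0,4], [0,5], [1,2], [1,3], [1,4], [1,5], [2,3], [2,4], [2,5], [3,4], [3,5], [4,5]
  2-simplices (10): [0,1,3], [0,1,5], [0,2,4], [0,2,5], [0,3,4], [1,2,3], [1,2,4], [1,4,5], [2,3,5], [3,4,5]

so the chain groups are C_0 ≅ Z^6, C_1 ≅ Z^15, C_2 ≅ Z^10.

Boundary ∂_1: C_1 → C_0 is given by ∂[p,q] = [q] − [p]. For instance
  ∂[4,5] = [5] − [4].
The resulting 6×15 matrix has rank 5, and its Smith normal form has invariant factors (1,1,1,1,1).

∂_2: C_2 → C_1 maps a triangle to the signed sum of its edges. For instance
  ∂[0,3,4] = [3,4] − [0,4] + [0,3],
  ∂[0,2,4] = [2,4] − [0,4] + [0,2].
The resulting 15×10 matrix has rank 10, and its Smith normal form has invariant factors (1,1,1,1,1,1,1,1,1,2).

Now H_k = ker ∂_k / im ∂_{k+1}, so:

  H_0: rank C_0 − rank ∂_1 = 6 − 5 = 1, and the invariant factors of ∂_1 are all 1, so H_0 = Z.
  H_1: rank ker ∂_1 − rank ∂_2 = (15 − 5) − 10 = 0, and ∂_2 has invariant factor 2 > 1, so H_1 = Z/2.
  H_2: rank ker ∂_2 − rank ∂_3 = (10 − 10) − 0 = 0, and there is no ∂_3, so H_2 = 0.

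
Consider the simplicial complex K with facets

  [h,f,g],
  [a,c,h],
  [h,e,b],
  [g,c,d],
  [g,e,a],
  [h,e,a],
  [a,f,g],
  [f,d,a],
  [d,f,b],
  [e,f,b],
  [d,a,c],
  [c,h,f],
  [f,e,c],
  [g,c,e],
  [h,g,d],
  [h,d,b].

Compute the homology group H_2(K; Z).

We work with the vertex ordering a < b < c < d < e < f < g < h. The simplices of K, each written with vertices in increasing order, are:

  0-simplices (8): a, b, c, d, e, f, g, h
  1-simplices (24): ac, ad, ae, af, ag, ah, bd, be, bf, bh, cd, ce, cf, cg, ch, df, dg, dh, ef, eg, eh, fg, fh, gh
  2-simplices (16): acd, ach, adf, aeg, aeh, afg, bdf, bdh, bef, beh, cdg, cef, ceg, cfh, dgh, fgh

Hence C_0 ≅ Z^8, C_1 ≅ Z^24, C_2 ≅ Z^16.

The boundary map ∂_1: C_1 → C_0 sends each edge [p,q] (with p < q) to q − p.
The resulting 8×24 matrix has rank 7, and its Smith normal form has invariant factors (1,1,1,1,1,1,1).

Boundary ∂_2: C_2 → C_1 maps a triangle to the signed sum of its edges. For instance
  ∂dgh = gh − dh + dg,
  ∂bdh = dh − bh + bd.
The 24×16 boundary matrix has rank 15 and Smith normal form diag(1,1,1,1,1,1,1,1,1,1,1,1,1,1,1).

Reading off H_k = ker ∂_k / im ∂_{k+1}:

  H_2: rank ker ∂_2 − rank ∂_3 = (16 − 15) − 0 = 1, and there is no ∂_3, so H_2 ≅ Z.

(K is a triangulation of the torus T^2.)

H_2 ≅ Z.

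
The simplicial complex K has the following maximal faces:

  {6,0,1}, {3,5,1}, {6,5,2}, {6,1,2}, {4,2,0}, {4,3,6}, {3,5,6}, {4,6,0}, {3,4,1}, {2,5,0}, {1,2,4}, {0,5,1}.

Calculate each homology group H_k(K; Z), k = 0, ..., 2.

Order the vertices as 0 < 1 < 2 < 3 < 4 < 5 < 6. Listing each simplex with vertices in this order, K has dimension 2 with simplices:

  0-simplices (7): [0], [1], [2], [3], [4], [5], [6]
  1-simplices (18): [0,1], [0,2], [0,4], [0,5], [0,6], [1,2], [1,3], [1,4], [1,5], [1,6], [2,4], [2,5], [2,6], [3,4], [3,5], [3,6], [4,6], [5,6]
  2-simplices (12): [0,1,5], [0,1,6], [0,2,4], [0,2,5], [0,4,6], [1,2,4], [1,2,6], [1,3,4], [1,3,5], [2,5,6], [3,4,6], [3,5,6]

giving chain groups C_0 ≅ Z^7, C_1 ≅ Z^18, C_2 ≅ Z^12.

∂_1: C_1 → C_0 sends each edge [p,q] (with p < q) to q − p. For instance
  ∂[2,6] = [6] − [2].
The 7×18 boundary matrix has rank 6 and Smith normal form diag(1,1,1,1,1,1).

The boundary map ∂_2: C_2 → C_1 maps a triangle to the signed sum of its edges. For instance
  ∂[0,1,6] = [1,6] − [0,6] + [0,1],
  ∂[0,1,5] = [1,5] − [0,5] + [0,1].
The resulting 18×12 matrix has rank 12, and its Smith normal form has invariant factors (1,1,1,1,1,1,1,1,1,1,1,2).

From H_k ≅ ker(∂_k) / im(∂_{k+1}) we obtain:

  H_0: rank C_0 − rank ∂_1 = 7 − 6 = 1, and the invariant factors of ∂_1 are all 1, so H_0 ≅ Z.
  H_1: rank ker ∂_1 − rank ∂_2 = (18 − 6) − 12 = 0, and ∂_2 has invariant factor 2 > 1, so H_1 ≅ Z/2Z.
  H_2: rank ker ∂_2 − rank ∂_3 = (12 − 12) − 0 = 0, and there is no ∂_3, so H_2 ≅ 0.

H_0 ≅ Z,  H_1 ≅ Z/2Z,  H_2 = 0.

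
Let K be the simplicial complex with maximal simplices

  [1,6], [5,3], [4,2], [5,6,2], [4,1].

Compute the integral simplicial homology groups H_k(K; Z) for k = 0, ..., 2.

Fix the vertex order 1 < 2 < 3 < 4 < 5 < 6 and write every simplex with vertices in increasing order. Then dim K = 2 and the simplices of K are:

  0-simplices (6): [1], [2], [3], [4], [5], [6]
  1-simplices (7): [1,4], [1,6], [2,4], [2,5], [2,6], [3,5], [5,6]
  2-simplices (1): [2,5,6]

so the chain groups are C_0 ≅ Z^6, C_1 ≅ Z^7, C_2 ≅ Z^1.

Boundary ∂_1: C_1 → C_0 is given by ∂[p,q] = [q] − [p]. For instance
  ∂[2,4] = [4] − [2].
As a 6×7 matrix over Z this has rank 5, with invariant factors (1,1,1,1,1).

∂_2: C_2 → C_1 acts by ∂[p,q,r] = [q,r] − [p,r] + [p,q]. For instance
  ∂[2,5,6] = [5,6] − [2,6] + [2,5].
The resulting 7×1 matrix has rank 1, and its Smith normal form has invariant factors (1).

From H_k ≅ ker(∂_k) / im(∂_{k+1}) we obtain:

  H_0: rank C_0 − rank ∂_1 = 6 − 5 = 1, and the invariant factors of ∂_1 are all 1, so H_0 = Z.
  H_1: rank ker ∂_1 − rank ∂_2 = (7 − 5) − 1 = 1, and the invariant factors of ∂_2 are all 1, so H_1 = Z.
  H_2: rank ker ∂_2 − rank ∂_3 = (1 − 1) − 0 = 0, and there is no ∂_3, so H_2 = 0.

As a check, the Euler characteristic is 6 − 7 + 1 = 0, which agrees with 1 − 1 + 0 = 0.

H_0 ≅ Z,  H_1 ≅ Z,  H_2 = 0.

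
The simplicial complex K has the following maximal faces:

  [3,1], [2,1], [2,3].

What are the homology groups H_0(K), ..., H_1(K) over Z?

H_0 = Z,  H_1 = Z.

Take the total order 1 < 2 < 3 on the vertex set. Then K (dimension 1) consists of the simplices:

  0-simplices (3): [1], [2], [3]
  1-simplices (3): [1,2], [1,3], [2,3]

giving chain groups C_0 ≅ Z^3, C_1 ≅ Z^3.

Boundary ∂_1: C_1 → C_0 is given by ∂[p,q] = [q] − [p]. For instance
  ∂[1,2] = [2] − [1].
The resulting 3×3 matrix has rank 2, and its Smith normal form has invariant factors (1,1).

Reading off H_k = ker ∂_k / im ∂_{k+1}:

  H_0: rank C_0 − rank ∂_1 = 3 − 2 = 1, and the invariant factors of ∂_1 are all 1, so H_0 ≅ Z.
  H_1: rank ker ∂_1 − rank ∂_2 = (3 − 2) − 0 = 1, and there is no ∂_2, so H_1 ≅ Z.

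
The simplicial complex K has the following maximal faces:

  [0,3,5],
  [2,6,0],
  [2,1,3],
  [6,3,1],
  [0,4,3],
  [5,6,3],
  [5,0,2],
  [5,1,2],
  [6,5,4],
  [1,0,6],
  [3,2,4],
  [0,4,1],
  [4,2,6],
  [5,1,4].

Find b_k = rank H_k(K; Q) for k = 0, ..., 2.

b_0 = 1, b_1 = 2, b_2 = 1.

Order the vertices as 0 < 1 < 2 < 3 < 4 < 5 < 6. Listing each simplex with vertices in this order, K has dimension 2 with simplices:

  0-simplices (7): [0], [1], [2], [3], [4], [5], [6]
  1-simplices (21): [0,1], [0,2], [0,3], [0,4], [0,5], [0,6], [1,2], [1,3], [1,4], [1,5], [1,6], [2,3], [2,4], [2,5], [2,6], [3,4], [3,5], [3,6], [4,5], [4,6], [5,6]
  2-simplices (14): [0,1,4], [0,1,6], [0,2,5], [0,2,6], [0,3,4], [0,3,5], [1,2,3], [1,2,5], [1,3,6], [1,4,5], [2,3,4], [2,4,6], [3,5,6], [4,5,6]

so the chain groups are C_0 ≅ Z^7, C_1 ≅ Z^21, C_2 ≅ Z^14.

Boundary ∂_1: C_1 → C_0 sends each edge [p,q] (with p < q) to q − p.
As a 7×21 matrix over Z this has rank 6, with invariant factors (1,1,1,1,1,1).

The boundary map ∂_2: C_2 → C_1 maps a triangle to the signed sum of its edges. For instance
  ∂[1,2,3] = [2,3] − [1,3] + [1,2],
  ∂[1,3,6] = [3,6] − [1,6] + [1,3].
The 21×14 boundary matrix has rank 13 and Smith normal form diag(1,1,1,1,1,1,1,1,1,1,1,1,1).

Computing H_k = (kernel of ∂_k) / (image of ∂_{k+1}):

  H_0: rank C_0 − rank ∂_1 = 7 − 6 = 1, and the invariant factors of ∂_1 are all 1, so H_0 = Z.
  H_1: rank ker ∂_1 − rank ∂_2 = (21 − 6) − 13 = 2, and the invariant factors of ∂_2 are all 1, so H_1 = Z^2.
  H_2: rank ker ∂_2 − rank ∂_3 = (14 − 13) − 0 = 1, and there is no ∂_3, so H_2 = Z.

(K is a triangulation of the torus T^2.)

Hence the Betti numbers are b_0 = 1, b_1 = 2, b_2 = 1.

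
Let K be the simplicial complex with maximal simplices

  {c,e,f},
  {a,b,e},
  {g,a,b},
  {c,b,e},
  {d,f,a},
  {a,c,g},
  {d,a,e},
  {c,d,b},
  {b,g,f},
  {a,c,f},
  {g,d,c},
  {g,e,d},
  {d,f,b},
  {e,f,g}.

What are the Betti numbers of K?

K has 7 vertices, 21 edges, 14 triangles.
rank ∂_0 = 0, rank ∂_1 = 6 ⇒ b_0 = 7 − 0 − 6 = 1; all invariant factors of ∂_1 are 1 so no torsion. So H_0 ≅ Z.
rank ∂_1 = 6, rank ∂_2 = 13 ⇒ b_1 = 21 − 6 − 13 = 2; all invariant factors of ∂_2 are 1 so no torsion. So H_1 ≅ Z^2.
rank ∂_2 = 13, rank ∂_3 = 0 ⇒ b_2 = 14 − 13 − 0 = 1. So H_2 ≅ Z.

b_0 = 1, b_1 = 2, b_2 = 1.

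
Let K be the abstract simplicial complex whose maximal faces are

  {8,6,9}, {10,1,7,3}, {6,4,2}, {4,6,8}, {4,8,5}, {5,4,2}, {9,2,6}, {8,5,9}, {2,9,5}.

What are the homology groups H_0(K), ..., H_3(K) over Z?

H_0 ≅ Z^2,  H_1 = 0,  H_2 ≅ Z,  H_3 = 0.

Order the vertices as 1 < 2 < 3 < 4 < 5 < 6 < 7 < 8 < 9 < 10. Listing each simplex with vertices in this order, K has dimension 3 with simplices:

  0-simplices (10): [1], [2], [3], [4], [5], [6], [7], [8], [9], [10]
  1-simplices (18): [1,3], [1,7], [1,10], [2,4], [2,5], [2,6], [2,9], [3,7], [3,10], [4,5], [4,6], [4,8], [5,8], [5,9], [6,8], [6,9], [7,10], [8,9]
  2-simplices (12): [1,3,7], [1,3,10], [1,7,10], [2,4,5], [2,4,6], [2,5,9], [2,6,9], [3,7,10], [4,5,8], [4,6,8], [5,8,9], [6,8,9]
  3-simplices (1): [1,3,7,10]

Hence C_0 ≅ Z^10, C_1 ≅ Z^18, C_2 ≅ Z^12, C_3 ≅ Z^1.

∂_1: C_1 → C_0 sends each edge [p,q] (with p < q) to q − p. For instance
  ∂[5,8] = [8] − [5].
This gives a 10×18 integer matrix of rank 8; reducing to Smith normal form yields diagonal entries (1,1,1,1,1,1,1,1).

Boundary ∂_2: C_2 → C_1 acts by ∂[p,q,r] = [q,r] − [p,r] + [p,q]. For instance
  ∂[2,4,5] = [4,5] − [2,5] + [2,4],
  ∂[5,8,9] = [8,9] − [5,9] + [5,8].
As a 18×12 matrix over Z this has rank 10, with invariant factors (1,1,1,1,1,1,1,1,1,1).

∂_3: C_3 → C_2 sends each 3-simplex σ to the alternating sum Σ_i (−1)^i (σ with its i-th vertex removed). For instance
  ∂[1,3,7,10] = [3,7,10] − [1,7,10] + [1,3,10] − [1,3,7].
As a 12×1 matrix over Z this has rank 1, with invariant factors (1).

From H_k ≅ ker(∂_k) / im(∂_{k+1}) we obtain:

  H_0: rank C_0 − rank ∂_1 = 10 − 8 = 2, and the invariant factors of ∂_1 are all 1, so H_0 = Z^2.
  H_1: rank ker ∂_1 − rank ∂_2 = (18 − 8) − 10 = 0, and the invariant factors of ∂_2 are all 1, so H_1 = 0.
  H_2: rank ker ∂_2 − rank ∂_3 = (12 − 10) − 1 = 1, and the invariant factors of ∂_3 are all 1, so H_2 = Z.
  H_3: rank ker ∂_3 − rank ∂_4 = (1 − 1) − 0 = 0, and there is no ∂_4, so H_3 = 0.

As a check, the Euler characteristic is 10 − 18 + 12 − 1 = 3, which agrees with 2 − 0 + 1 − 0 = 3.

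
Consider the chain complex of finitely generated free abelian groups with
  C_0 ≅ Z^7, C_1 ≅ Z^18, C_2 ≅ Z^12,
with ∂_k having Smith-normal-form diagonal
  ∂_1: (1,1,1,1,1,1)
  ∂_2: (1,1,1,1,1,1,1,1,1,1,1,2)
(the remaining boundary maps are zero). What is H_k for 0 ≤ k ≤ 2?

H_0: b_0 = 7 − 0 − 6 = 1; torsion from ∂_1 factors > 1: none. So H_0 ≅ Z.
H_1: b_1 = 18 − 6 − 12 = 0; torsion from ∂_2 factors > 1: [2]. So H_1 ≅ Z_2.
H_2: b_2 = 12 − 12 − 0 = 0; torsion from ∂_3 factors > 1: none. So H_2 ≅ 0.

H_0 ≅ Z,  H_1 ≅ Z_2,  H_2 = 0.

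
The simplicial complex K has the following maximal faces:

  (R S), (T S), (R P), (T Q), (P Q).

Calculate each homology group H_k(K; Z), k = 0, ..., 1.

Fix the vertex order P < Q < R < S < T and write every simplex with vertices in increasing order. Then dim K = 1 and the simplices of K are:

  0-simplices (5): P, Q, R, S, T
  1-simplices (5): PQ, PR, QT, RS, ST

so the chain groups are C_0 ≅ Z^5, C_1 ≅ Z^5.

The boundary map ∂_1: C_1 → C_0 sends each edge [p,q] (with p < q) to q − p. For instance
  ∂ST = T − S.
This gives a 5×5 integer matrix of rank 4; reducing to Smith normal form yields diagonal entries (1,1,1,1).

From H_k ≅ ker(∂_k) / im(∂_{k+1}) we obtain:

  H_0: rank C_0 − rank ∂_1 = 5 − 4 = 1, and the invariant factors of ∂_1 are all 1, so H_0 ≅ Z.
  H_1: rank ker ∂_1 − rank ∂_2 = (5 − 4) − 0 = 1, and there is no ∂_2, so H_1 ≅ Z.

As a check, the Euler characteristic is 5 − 5 = 0, which agrees with 1 − 1 = 0.

H_0 = Z,  H_1 = Z.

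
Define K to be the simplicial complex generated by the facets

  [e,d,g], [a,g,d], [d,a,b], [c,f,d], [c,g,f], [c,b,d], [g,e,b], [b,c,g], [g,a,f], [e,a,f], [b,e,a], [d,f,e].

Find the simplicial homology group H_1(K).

Take the total order a < b < c < d < e < f < g on the vertex set. Then K (dimension 2) consists of the simplices:

  0-simplices (7): a, b, c, d, e, f, g
  1-simplices (18): ab, ad, ae, af, ag, bc, bd, be, bg, cd, cf, cg, de, df, dg, ef, eg, fg
  2-simplices (12): abd, abe, adg, aef, afg, bcd, bcg, beg, cdf, cfg, def, deg

giving chain groups C_0 ≅ Z^7, C_1 ≅ Z^18, C_2 ≅ Z^12.

The boundary map ∂_1: C_1 → C_0 maps an edge to its endpoints' difference, ∂[p,q] = q − p. For instance
  ∂cg = g − c.
This gives a 7×18 integer matrix of rank 6; reducing to Smith normal form yields diagonal entries (1,1,1,1,1,1).

∂_2: C_2 → C_1 maps a triangle to the signed sum of its edges. For instance
  ∂abe = be − ae + ab,
  ∂adg = dg − ag + ad.
The 18×12 boundary matrix has rank 12 and Smith normal form diag(1,1,1,1,1,1,1,1,1,1,1,2).

From H_k ≅ ker(∂_k) / im(∂_{k+1}) we obtain:

  H_1: rank ker ∂_1 − rank ∂_2 = (18 − 6) − 12 = 0, and ∂_2 has invariant factor 2 > 1, so H_1 ≅ Z/2.

H_1 ≅ Z/2.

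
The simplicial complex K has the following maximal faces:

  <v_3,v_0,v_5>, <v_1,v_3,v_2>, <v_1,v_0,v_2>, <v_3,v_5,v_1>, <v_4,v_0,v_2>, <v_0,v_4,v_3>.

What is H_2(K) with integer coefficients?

We work with the vertex ordering v_0 < v_1 < v_2 < v_3 < v_4 < v_5. The simplices of K, each written with vertices in increasing order, are:

  0-simplices (6): [v_0], [v_1], [v_2], [v_3], [v_4], [v_5]
  1-simplices (12): [v_0,v_1], [v_0,v_2], [v_0,v_3], [v_0,v_4], [v_0,v_5], [v_1,v_2], [v_1,v_3], [v_1,v_5], [v_2,v_3], [v_2,v_4], [v_3,v_4], [v_3,v_5]
  2-simplices (6): [v_0,v_1,v_2], [v_0,v_2,v_4], [v_0,v_3,v_4], [v_0,v_3,v_5], [v_1,v_2,v_3], [v_1,v_3,v_5]

so the chain groups are C_0 ≅ Z^6, C_1 ≅ Z^12, C_2 ≅ Z^6.

The boundary map ∂_1: C_1 → C_0 is given by ∂[p,q] = [q] − [p]. For instance
  ∂[v_0,v_3] = [v_3] − [v_0].
The 6×12 boundary matrix has rank 5 and Smith normal form diag(1,1,1,1,1).

The boundary map ∂_2: C_2 → C_1 acts by ∂[p,q,r] = [q,r] − [p,r] + [p,q]. For instance
  ∂[v_0,v_3,v_4] = [v_3,v_4] − [v_0,v_4] + [v_0,v_3],
  ∂[v_1,v_3,v_5] = [v_3,v_5] − [v_1,v_5] + [v_1,v_3].
As a 12×6 matrix over Z this has rank 6, with invariant factors (1,1,1,1,1,1).

Computing H_k = (kernel of ∂_k) / (image of ∂_{k+1}):

  H_2: rank ker ∂_2 − rank ∂_3 = (6 − 6) − 0 = 0, and there is no ∂_3, so H_2 = 0.

H_2 = 0.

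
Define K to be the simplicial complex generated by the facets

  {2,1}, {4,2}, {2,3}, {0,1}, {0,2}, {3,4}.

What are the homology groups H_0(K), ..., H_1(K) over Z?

H_0 ≅ Z,  H_1 ≅ Z^2.

Fix the vertex order 0 < 1 < 2 < 3 < 4 and write every simplex with vertices in increasing order. Then dim K = 1 and the simplices of K are:

  0-simplices (5): [0], [1], [2], [3], [4]
  1-simplices (6): [0,1], [0,2], [1,2], [2,3], [2,4], [3,4]

so the chain groups are C_0 ≅ Z^5, C_1 ≅ Z^6.

The boundary map ∂_1: C_1 → C_0 is given by ∂[p,q] = [q] − [p].
As a 5×6 matrix over Z this has rank 4, with invariant factors (1,1,1,1).

Reading off H_k = ker ∂_k / im ∂_{k+1}:

  H_0: rank C_0 − rank ∂_1 = 5 − 4 = 1, and the invariant factors of ∂_1 are all 1, so H_0 = Z.
  H_1: rank ker ∂_1 − rank ∂_2 = (6 − 4) − 0 = 2, and there is no ∂_2, so H_1 = Z^2.

As a check, the Euler characteristic is 5 − 6 = -1, which agrees with 1 − 2 = -1.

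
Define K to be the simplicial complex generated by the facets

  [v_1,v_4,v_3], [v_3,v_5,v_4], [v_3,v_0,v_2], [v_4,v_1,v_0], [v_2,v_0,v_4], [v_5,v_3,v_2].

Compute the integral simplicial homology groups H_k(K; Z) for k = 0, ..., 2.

H_0 ≅ Z,  H_1 ≅ Z,  H_2 = 0.

Fix the vertex order v_0 < v_1 < v_2 < v_3 < v_4 < v_5 and write every simplex with vertices in increasing order. Then dim K = 2 and the simplices of K are:

  0-simplices (6): [v_0], [v_1], [v_2], [v_3], [v_4], [v_5]
  1-simplices (12): [v_0,v_1], [v_0,v_2], [v_0,v_3], [v_0,v_4], [v_1,v_3], [v_1,v_4], [v_2,v_3], [v_2,v_4], [v_2,v_5], [v_3,v_4], [v_3,v_5], [v_4,v_5]
  2-simplices (6): [v_0,v_1,v_4], [v_0,v_2,v_3], [v_0,v_2,v_4], [v_1,v_3,v_4], [v_2,v_3,v_5], [v_3,v_4,v_5]

so the chain groups are C_0 ≅ Z^6, C_1 ≅ Z^12, C_2 ≅ Z^6.

∂_1: C_1 → C_0 sends each edge [p,q] (with p < q) to q − p. For instance
  ∂[v_0,v_1] = [v_1] − [v_0].
The 6×12 boundary matrix has rank 5 and Smith normal form diag(1,1,1,1,1).

Boundary ∂_2: C_2 → C_1 acts by ∂[p,q,r] = [q,r] − [p,r] + [p,q]. For instance
  ∂[v_0,v_1,v_4] = [v_1,v_4] − [v_0,v_4] + [v_0,v_1],
  ∂[v_0,v_2,v_4] = [v_2,v_4] − [v_0,v_4] + [v_0,v_2].
The 12×6 boundary matrix has rank 6 and Smith normal form diag(1,1,1,1,1,1).

Reading off H_k = ker ∂_k / im ∂_{k+1}:

  H_0: rank C_0 − rank ∂_1 = 6 − 5 = 1, and the invariant factors of ∂_1 are all 1, so H_0 ≅ Z.
  H_1: rank ker ∂_1 − rank ∂_2 = (12 − 5) − 6 = 1, and the invariant factors of ∂_2 are all 1, so H_1 ≅ Z.
  H_2: rank ker ∂_2 − rank ∂_3 = (6 − 6) − 0 = 0, and there is no ∂_3, so H_2 ≅ 0.

As a check, the Euler characteristic is 6 − 12 + 6 = 0, which agrees with 1 − 1 + 0 = 0.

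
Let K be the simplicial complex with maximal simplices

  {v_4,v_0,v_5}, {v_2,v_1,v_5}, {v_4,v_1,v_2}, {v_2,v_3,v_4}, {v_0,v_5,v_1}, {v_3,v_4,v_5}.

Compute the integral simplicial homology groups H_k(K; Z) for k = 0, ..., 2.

H_0 ≅ Z,  H_1 ≅ Z,  H_2 = 0.

We work with the vertex ordering v_0 < v_1 < v_2 < v_3 < v_4 < v_5. The simplices of K, each written with vertices in increasing order, are:

  0-simplices (6): [v_0], [v_1], [v_2], [v_3], [v_4], [v_5]
  1-simplices (12): [v_0,v_1], [v_0,v_4], [v_0,v_5], [v_1,v_2], [v_1,v_4], [v_1,v_5], [v_2,v_3], [v_2,v_4], [v_2,v_5], [v_3,v_4], [v_3,v_5], [v_4,v_5]
  2-simplices (6): [v_0,v_1,v_5], [v_0,v_4,v_5], [v_1,v_2,v_4], [v_1,v_2,v_5], [v_2,v_3,v_4], [v_3,v_4,v_5]

giving chain groups C_0 ≅ Z^6, C_1 ≅ Z^12, C_2 ≅ Z^6.

The boundary map ∂_1: C_1 → C_0 maps an edge to its endpoints' difference, ∂[p,q] = q − p. For instance
  ∂[v_2,v_4] = [v_4] − [v_2].
This gives a 6×12 integer matrix of rank 5; reducing to Smith normal form yields diagonal entries (1,1,1,1,1).

The boundary map ∂_2: C_2 → C_1 sends each 2-simplex [p,q,r] to [q,r] − [p,r] + [p,q]. For instance
  ∂[v_1,v_2,v_4] = [v_2,v_4] − [v_1,v_4] + [v_1,v_2],
  ∂[v_3,v_4,v_5] = [v_4,v_5] − [v_3,v_5] + [v_3,v_4].
This gives a 12×6 integer matrix of rank 6; reducing to Smith normal form yields diagonal entries (1,1,1,1,1,1).

Now H_k = ker ∂_k / im ∂_{k+1}, so:

  H_0: rank C_0 − rank ∂_1 = 6 − 5 = 1, and the invariant factors of ∂_1 are all 1, so H_0 = Z.
  H_1: rank ker ∂_1 − rank ∂_2 = (12 − 5) − 6 = 1, and the invariant factors of ∂_2 are all 1, so H_1 = Z.
  H_2: rank ker ∂_2 − rank ∂_3 = (6 − 6) − 0 = 0, and there is no ∂_3, so H_2 = 0.

As a check, the Euler characteristic is 6 − 12 + 6 = 0, which agrees with 1 − 1 + 0 = 0.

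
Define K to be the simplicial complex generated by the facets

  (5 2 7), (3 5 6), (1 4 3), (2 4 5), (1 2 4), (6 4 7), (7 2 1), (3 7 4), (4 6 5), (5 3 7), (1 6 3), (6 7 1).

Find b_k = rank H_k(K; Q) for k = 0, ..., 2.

b_0 = 1, b_1 = 0, b_2 = 0.

Order the vertices as 1 < 2 < 3 < 4 < 5 < 6 < 7. Listing each simplex with vertices in this order, K has dimension 2 with simplices:

  0-simplices (7): [1], [2], [3], [4], [5], [6], [7]
  1-simplices (18): [1,2], [1,3], [1,4], [1,6], [1,7], [2,4], [2,5], [2,7], [3,4], [3,5], [3,6], [3,7], [4,5], [4,6], [4,7], [5,6], [5,7], [6,7]
  2-simplices (12): [1,2,4], [1,2,7], [1,3,4], [1,3,6], [1,6,7], [2,4,5], [2,5,7], [3,4,7], [3,5,6], [3,5,7], [4,5,6], [4,6,7]

so the chain groups are C_0 ≅ Z^7, C_1 ≅ Z^18, C_2 ≅ Z^12.

∂_1: C_1 → C_0 maps an edge to its endpoints' difference, ∂[p,q] = q − p.
The resulting 7×18 matrix has rank 6, and its Smith normal form has invariant factors (1,1,1,1,1,1).

∂_2: C_2 → C_1 sends each 2-simplex [p,q,r] to [q,r] − [p,r] + [p,q]. For instance
  ∂[4,5,6] = [5,6] − [4,6] + [4,5],
  ∂[1,6,7] = [6,7] − [1,7] + [1,6].
The 18×12 boundary matrix has rank 12 and Smith normal form diag(1,1,1,1,1,1,1,1,1,1,1,2).

Reading off H_k = ker ∂_k / im ∂_{k+1}:

  H_0: rank C_0 − rank ∂_1 = 7 − 6 = 1, and the invariant factors of ∂_1 are all 1, so H_0 ≅ Z.
  H_1: rank ker ∂_1 − rank ∂_2 = (18 − 6) − 12 = 0, and ∂_2 has invariant factor 2 > 1, so H_1 ≅ Z/2Z.
  H_2: rank ker ∂_2 − rank ∂_3 = (12 − 12) − 0 = 0, and there is no ∂_3, so H_2 ≅ 0.

Hence the Betti numbers are b_0 = 1, b_1 = 0, b_2 = 0.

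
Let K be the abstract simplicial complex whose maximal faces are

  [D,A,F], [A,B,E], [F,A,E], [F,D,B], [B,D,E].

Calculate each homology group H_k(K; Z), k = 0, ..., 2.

We work with the vertex ordering A < B < D < E < F. The simplices of K, each written with vertices in increasing order, are:

  0-simplices (5): A, B, D, E, F
  1-simplices (10): AB, AD, AE, AF, BD, BE, BF, DE, DF, EF
  2-simplices (5): ABE, ADF, AEF, BDE, BDF

Hence C_0 ≅ Z^5, C_1 ≅ Z^10, C_2 ≅ Z^5.

The boundary map ∂_1: C_1 → C_0 is given by ∂[p,q] = [q] − [p]. For instance
  ∂AE = E − A.
The resulting 5×10 matrix has rank 4, and its Smith normal form has invariant factors (1,1,1,1).

The boundary map ∂_2: C_2 → C_1 acts by ∂[p,q,r] = [q,r] − [p,r] + [p,q]. For instance
  ∂BDF = DF − BF + BD,
  ∂ADF = DF − AF + AD.
The 10×5 boundary matrix has rank 5 and Smith normal form diag(1,1,1,1,1).

Reading off H_k = ker ∂_k / im ∂_{k+1}:

  H_0: rank C_0 − rank ∂_1 = 5 − 4 = 1, and the invariant factors of ∂_1 are all 1, so H_0 = Z.
  H_1: rank ker ∂_1 − rank ∂_2 = (10 − 4) − 5 = 1, and the invariant factors of ∂_2 are all 1, so H_1 = Z.
  H_2: rank ker ∂_2 − rank ∂_3 = (5 − 5) − 0 = 0, and there is no ∂_3, so H_2 = 0.

As a check, the Euler characteristic is 5 − 10 + 5 = 0, which agrees with 1 − 1 + 0 = 0.

H_0 = Z,  H_1 = Z,  H_2 = 0.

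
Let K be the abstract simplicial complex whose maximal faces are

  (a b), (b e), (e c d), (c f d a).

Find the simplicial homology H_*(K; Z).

Take the total order a < b < c < d < e < f on the vertex set. Then K (dimension 3) consists of the simplices:

  0-simplices (6): a, b, c, d, e, f
  1-simplices (10): ab, ac, ad, af, be, cd, ce, cf, de, df
  2-simplices (5): acd, acf, adf, cde, cdf
  3-simplices (1): acdf

so the chain groups are C_0 ≅ Z^6, C_1 ≅ Z^10, C_2 ≅ Z^5, C_3 ≅ Z^1.

∂_1: C_1 → C_0 maps an edge to its endpoints' difference, ∂[p,q] = q − p.
This gives a 6×10 integer matrix of rank 5; reducing to Smith normal form yields diagonal entries (1,1,1,1,1).

Boundary ∂_2: C_2 → C_1 acts by ∂[p,q,r] = [q,r] − [p,r] + [p,q]. For instance
  ∂cde = de − ce + cd,
  ∂cdf = df − cf + cd.
The 10×5 boundary matrix has rank 4 and Smith normal form diag(1,1,1,1).

The boundary map ∂_3: C_3 → C_2 sends each 3-simplex σ to the alternating sum Σ_i (−1)^i (σ with its i-th vertex removed). For instance
  ∂acdf = cdf − adf + acf − acd.
This gives a 5×1 integer matrix of rank 1; reducing to Smith normal form yields diagonal entries (1).

Reading off H_k = ker ∂_k / im ∂_{k+1}:

  H_0: rank C_0 − rank ∂_1 = 6 − 5 = 1, and the invariant factors of ∂_1 are all 1, so H_0 = Z.
  H_1: rank ker ∂_1 − rank ∂_2 = (10 − 5) − 4 = 1, and the invariant factors of ∂_2 are all 1, so H_1 = Z.
  H_2: rank ker ∂_2 − rank ∂_3 = (5 − 4) − 1 = 0, and the invariant factors of ∂_3 are all 1, so H_2 = 0.
  H_3: rank ker ∂_3 − rank ∂_4 = (1 − 1) − 0 = 0, and there is no ∂_4, so H_3 = 0.

H_0 ≅ Z,  H_1 ≅ Z,  H_2 = 0,  H_3 = 0.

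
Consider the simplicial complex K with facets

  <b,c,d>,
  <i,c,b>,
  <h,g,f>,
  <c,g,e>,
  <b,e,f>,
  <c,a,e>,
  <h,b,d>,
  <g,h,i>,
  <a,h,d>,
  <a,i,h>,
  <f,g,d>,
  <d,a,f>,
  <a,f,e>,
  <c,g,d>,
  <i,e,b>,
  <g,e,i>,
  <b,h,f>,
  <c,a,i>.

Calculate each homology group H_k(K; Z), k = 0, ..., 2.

H_0 ≅ Z,  H_1 ≅ Z ⊕ Z/2Z,  H_2 = 0.

K has 9 vertices, 27 edges, 18 triangles.
rank ∂_0 = 0, rank ∂_1 = 8 ⇒ b_0 = 9 − 0 − 8 = 1; all invariant factors of ∂_1 are 1 so no torsion. So H_0 ≅ Z.
rank ∂_1 = 8, rank ∂_2 = 18 ⇒ b_1 = 27 − 8 − 18 = 1; ∂_2 has invariant factor(s) [2] giving torsion. So H_1 ≅ Z ⊕ Z/2Z.
rank ∂_2 = 18, rank ∂_3 = 0 ⇒ b_2 = 18 − 18 − 0 = 0. So H_2 ≅ 0.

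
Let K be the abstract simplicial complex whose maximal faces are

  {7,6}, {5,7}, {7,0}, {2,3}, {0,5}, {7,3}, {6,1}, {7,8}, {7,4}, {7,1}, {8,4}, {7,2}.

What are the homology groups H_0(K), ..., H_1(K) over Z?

H_0 ≅ Z,  H_1 ≅ Z^4.

Fix the vertex order 0 < 1 < 2 < 3 < 4 < 5 < 6 < 7 < 8 and write every simplex with vertices in increasing order. Then dim K = 1 and the simplices of K are:

  0-simplices (9): [0], [1], [2], [3], [4], [5], [6], [7], [8]
  1-simplices (12): [0,5], [0,7], [1,6], [1,7], [2,3], [2,7], [3,7], [4,7], [4,8], [5,7], [6,7], [7,8]

giving chain groups C_0 ≅ Z^9, C_1 ≅ Z^12.

Boundary ∂_1: C_1 → C_0 is given by ∂[p,q] = [q] − [p].
The resulting 9×12 matrix has rank 8, and its Smith normal form has invariant factors (1,1,1,1,1,1,1,1).

From H_k ≅ ker(∂_k) / im(∂_{k+1}) we obtain:

  H_0: rank C_0 − rank ∂_1 = 9 − 8 = 1, and the invariant factors of ∂_1 are all 1, so H_0 ≅ Z.
  H_1: rank ker ∂_1 − rank ∂_2 = (12 − 8) − 0 = 4, and there is no ∂_2, so H_1 ≅ Z^4.

As a check, the Euler characteristic is 9 − 12 = -3, which agrees with 1 − 4 = -3.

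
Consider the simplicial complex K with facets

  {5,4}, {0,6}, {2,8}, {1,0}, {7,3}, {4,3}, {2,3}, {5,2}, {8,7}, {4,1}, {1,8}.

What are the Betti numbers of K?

b_0 = 1, b_1 = 3.

Take the total order 0 < 1 < 2 < 3 < 4 < 5 < 6 < 7 < 8 on the vertex set. Then K (dimension 1) consists of the simplices:

  0-simplices (9): [0], [1], [2], [3], [4], [5], [6], [7], [8]
  1-simplices (11): [0,1], [0,6], [1,4], [1,8], [2,3], [2,5], [2,8], [3,4], [3,7], [4,5], [7,8]

giving chain groups C_0 ≅ Z^9, C_1 ≅ Z^11.

Boundary ∂_1: C_1 → C_0 sends each edge [p,q] (with p < q) to q − p.
As a 9×11 matrix over Z this has rank 8, with invariant factors (1,1,1,1,1,1,1,1).

Now H_k = ker ∂_k / im ∂_{k+1}, so:

  H_0: rank C_0 − rank ∂_1 = 9 − 8 = 1, and the invariant factors of ∂_1 are all 1, so H_0 = Z.
  H_1: rank ker ∂_1 − rank ∂_2 = (11 − 8) − 0 = 3, and there is no ∂_2, so H_1 = Z^3.

As a check, the Euler characteristic is 9 − 11 = -2, which agrees with 1 − 3 = -2.

Hence the Betti numbers are b_0 = 1, b_1 = 3.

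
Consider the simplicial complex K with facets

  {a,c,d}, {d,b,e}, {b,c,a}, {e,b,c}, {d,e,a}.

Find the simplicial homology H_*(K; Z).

Fix the vertex order a < b < c < d < e and write every simplex with vertices in increasing order. Then dim K = 2 and the simplices of K are:

  0-simplices (5): a, b, c, d, e
  1-simplices (10): ab, ac, ad, ae, bc, bd, be, cd, ce, de
  2-simplices (5): abc, acd, ade, bce, bde

so the chain groups are C_0 ≅ Z^5, C_1 ≅ Z^10, C_2 ≅ Z^5.

The boundary map ∂_1: C_1 → C_0 is given by ∂[p,q] = [q] − [p].
As a 5×10 matrix over Z this has rank 4, with invariant factors (1,1,1,1).

The boundary map ∂_2: C_2 → C_1 acts by ∂[p,q,r] = [q,r] − [p,r] + [p,q]. For instance
  ∂bce = ce − be + bc,
  ∂bde = de − be + bd.
The resulting 10×5 matrix has rank 5, and its Smith normal form has invariant factors (1,1,1,1,1).

Computing H_k = (kernel of ∂_k) / (image of ∂_{k+1}):

  H_0: rank C_0 − rank ∂_1 = 5 − 4 = 1, and the invariant factors of ∂_1 are all 1, so H_0 ≅ Z.
  H_1: rank ker ∂_1 − rank ∂_2 = (10 − 4) − 5 = 1, and the invariant factors of ∂_2 are all 1, so H_1 ≅ Z.
  H_2: rank ker ∂_2 − rank ∂_3 = (5 − 5) − 0 = 0, and there is no ∂_3, so H_2 ≅ 0.

(K is a triangulation of the Möbius band.)

H_0 = Z,  H_1 = Z,  H_2 = 0.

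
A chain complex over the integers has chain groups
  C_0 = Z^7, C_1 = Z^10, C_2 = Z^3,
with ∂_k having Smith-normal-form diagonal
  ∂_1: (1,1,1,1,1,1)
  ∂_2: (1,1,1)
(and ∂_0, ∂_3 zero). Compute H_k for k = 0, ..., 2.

H_0 ≅ Z,  H_1 ≅ Z,  H_2 = 0.

H_0: b_0 = 7 − 0 − 6 = 1; torsion from ∂_1 factors > 1: none. So H_0 ≅ Z.
H_1: b_1 = 10 − 6 − 3 = 1; torsion from ∂_2 factors > 1: none. So H_1 ≅ Z.
H_2: b_2 = 3 − 3 − 0 = 0; torsion from ∂_3 factors > 1: none. So H_2 ≅ 0.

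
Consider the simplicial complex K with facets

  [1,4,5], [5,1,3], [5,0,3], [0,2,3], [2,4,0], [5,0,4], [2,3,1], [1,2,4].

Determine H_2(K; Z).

H_2 = Z.

We work with the vertex ordering 0 < 1 < 2 < 3 < 4 < 5. The simplices of K, each written with vertices in increasing order, are:

  0-simplices (6): [0], [1], [2], [3], [4], [5]
  1-simplices (12): [0,2], [0,3], [0,4], [0,5], [1,2], [1,3], [1,4], [1,5], [2,3], [2,4], [3,5], [4,5]
  2-simplices (8): [0,2,3], [0,2,4], [0,3,5], [0,4,5], [1,2,3], [1,2,4], [1,3,5], [1,4,5]

Hence C_0 ≅ Z^6, C_1 ≅ Z^12, C_2 ≅ Z^8.

Boundary ∂_1: C_1 → C_0 maps an edge to its endpoints' difference, ∂[p,q] = q − p. For instance
  ∂[0,4] = [4] − [0].
This gives a 6×12 integer matrix of rank 5; reducing to Smith normal form yields diagonal entries (1,1,1,1,1).

Boundary ∂_2: C_2 → C_1 sends each 2-simplex [p,q,r] to [q,r] − [p,r] + [p,q]. For instance
  ∂[0,4,5] = [4,5] − [0,5] + [0,4],
  ∂[0,2,3] = [2,3] − [0,3] + [0,2].
As a 12×8 matrix over Z this has rank 7, with invariant factors (1,1,1,1,1,1,1).

Reading off H_k = ker ∂_k / im ∂_{k+1}:

  H_2: rank ker ∂_2 − rank ∂_3 = (8 − 7) − 0 = 1, and there is no ∂_3, so H_2 ≅ Z.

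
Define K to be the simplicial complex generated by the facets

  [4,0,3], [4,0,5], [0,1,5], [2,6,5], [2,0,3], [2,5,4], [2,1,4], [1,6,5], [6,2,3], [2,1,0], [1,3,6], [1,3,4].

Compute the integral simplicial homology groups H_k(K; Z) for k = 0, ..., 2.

K has 7 vertices, 18 edges, 12 triangles.
rank ∂_0 = 0, rank ∂_1 = 6 ⇒ b_0 = 7 − 0 − 6 = 1; all invariant factors of ∂_1 are 1 so no torsion. So H_0 ≅ Z.
rank ∂_1 = 6, rank ∂_2 = 12 ⇒ b_1 = 18 − 6 − 12 = 0; ∂_2 has invariant factor(s) [2] giving torsion. So H_1 ≅ Z/2.
rank ∂_2 = 12, rank ∂_3 = 0 ⇒ b_2 = 12 − 12 − 0 = 0. So H_2 ≅ 0.

H_0 ≅ Z,  H_1 ≅ Z/2,  H_2 = 0.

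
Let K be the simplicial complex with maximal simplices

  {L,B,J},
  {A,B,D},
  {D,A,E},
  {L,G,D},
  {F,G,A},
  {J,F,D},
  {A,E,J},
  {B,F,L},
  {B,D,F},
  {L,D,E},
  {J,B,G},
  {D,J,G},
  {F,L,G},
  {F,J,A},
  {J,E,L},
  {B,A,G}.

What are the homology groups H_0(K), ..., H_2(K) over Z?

H_0 = Z,  H_1 = Z^2,  H_2 = Z.

We work with the vertex ordering A < B < D < E < F < G < J < L. The simplices of K, each written with vertices in increasing order, are:

  0-simplices (8): A, B, D, E, F, G, J, L
  1-simplices (24): AB, AD, AE, AF, AG, AJ, BD, BF, BG, BJ, BL, DE, DF, DG, DJ, DL, EJ, EL, FG, FJ, FL, GJ, GL, JL
  2-simplices (16): ABD, ABG, ADE, AEJ, AFG, AFJ, BDF, BFL, BGJ, BJL, DEL, DFJ, DGJ, DGL, EJL, FGL

Hence C_0 ≅ Z^8, C_1 ≅ Z^24, C_2 ≅ Z^16.

The boundary map ∂_1: C_1 → C_0 is given by ∂[p,q] = [q] − [p]. For instance
  ∂AJ = J − A.
This gives a 8×24 integer matrix of rank 7; reducing to Smith normal form yields diagonal entries (1,1,1,1,1,1,1).

Boundary ∂_2: C_2 → C_1 maps a triangle to the signed sum of its edges. For instance
  ∂FGL = GL − FL + FG,
  ∂ADE = DE − AE + AD.
The resulting 24×16 matrix has rank 15, and its Smith normal form has invariant factors (1,1,1,1,1,1,1,1,1,1,1,1,1,1,1).

From H_k ≅ ker(∂_k) / im(∂_{k+1}) we obtain:

  H_0: rank C_0 − rank ∂_1 = 8 − 7 = 1, and the invariant factors of ∂_1 are all 1, so H_0 = Z.
  H_1: rank ker ∂_1 − rank ∂_2 = (24 − 7) − 15 = 2, and the invariant factors of ∂_2 are all 1, so H_1 = Z^2.
  H_2: rank ker ∂_2 − rank ∂_3 = (16 − 15) − 0 = 1, and there is no ∂_3, so H_2 = Z.

As a check, the Euler characteristic is 8 − 24 + 16 = 0, which agrees with 1 − 2 + 1 = 0.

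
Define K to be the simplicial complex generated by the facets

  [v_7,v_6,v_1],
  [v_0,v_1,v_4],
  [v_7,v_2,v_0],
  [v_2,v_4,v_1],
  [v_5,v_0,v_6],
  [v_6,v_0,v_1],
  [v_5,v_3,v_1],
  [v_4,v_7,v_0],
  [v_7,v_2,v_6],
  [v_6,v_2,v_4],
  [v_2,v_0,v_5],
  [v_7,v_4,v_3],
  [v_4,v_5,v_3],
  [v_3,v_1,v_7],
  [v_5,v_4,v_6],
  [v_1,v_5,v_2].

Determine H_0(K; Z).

We work with the vertex ordering v_0 < v_1 < v_2 < v_3 < v_4 < v_5 < v_6 < v_7. The simplices of K, each written with vertices in increasing order, are:

  0-simplices (8): [v_0], [v_1], [v_2], [v_3], [v_4], [v_5], [v_6], [v_7]
  1-simplices (24): (24 of them)
  2-simplices (16): (16 of them)

so the chain groups are C_0 ≅ Z^8, C_1 ≅ Z^24, C_2 ≅ Z^16.

Boundary ∂_1: C_1 → C_0 sends each edge [p,q] (with p < q) to q − p. For instance
  ∂[v_3,v_5] = [v_5] − [v_3].
As a 8×24 matrix over Z this has rank 7, with invariant factors (1,1,1,1,1,1,1).

Boundary ∂_2: C_2 → C_1 sends each 2-simplex [p,q,r] to [q,r] − [p,r] + [p,q]. For instance
  ∂[v_1,v_2,v_4] = [v_2,v_4] − [v_1,v_4] + [v_1,v_2],
  ∂[v_1,v_3,v_7] = [v_3,v_7] − [v_1,v_7] + [v_1,v_3].
As a 24×16 matrix over Z this has rank 15, with invariant factors (1,1,1,1,1,1,1,1,1,1,1,1,1,1,1).

Reading off H_k = ker ∂_k / im ∂_{k+1}:

  H_0: rank C_0 − rank ∂_1 = 8 − 7 = 1, and the invariant factors of ∂_1 are all 1, so H_0 = Z.

H_0 = Z.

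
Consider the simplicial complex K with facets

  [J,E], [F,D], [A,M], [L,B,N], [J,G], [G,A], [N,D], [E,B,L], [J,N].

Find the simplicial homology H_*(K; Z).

H_0 = Z,  H_1 = Z,  H_2 = 0.

Fix the vertex order A < B < D < E < F < G < J < L < M < N and write every simplex with vertices in increasing order. Then dim K = 2 and the simplices of K are:

  0-simplices (10): A, B, D, E, F, G, J, L, M, N
  1-simplices (12): AG, AM, BE, BL, BN, DF, DN, EJ, EL, GJ, JN, LN
  2-simplices (2): BEL, BLN

Hence C_0 ≅ Z^10, C_1 ≅ Z^12, C_2 ≅ Z^2.

∂_1: C_1 → C_0 is given by ∂[p,q] = [q] − [p]. For instance
  ∂GJ = J − G.
The resulting 10×12 matrix has rank 9, and its Smith normal form has invariant factors (1,1,1,1,1,1,1,1,1).

Boundary ∂_2: C_2 → C_1 maps a triangle to the signed sum of its edges. For instance
  ∂BEL = EL − BL + BE,
  ∂BLN = LN − BN + BL.
The 12×2 boundary matrix has rank 2 and Smith normal form diag(1,1).

Now H_k = ker ∂_k / im ∂_{k+1}, so:

  H_0: rank C_0 − rank ∂_1 = 10 − 9 = 1, and the invariant factors of ∂_1 are all 1, so H_0 = Z.
  H_1: rank ker ∂_1 − rank ∂_2 = (12 − 9) − 2 = 1, and the invariant factors of ∂_2 are all 1, so H_1 = Z.
  H_2: rank ker ∂_2 − rank ∂_3 = (2 − 2) − 0 = 0, and there is no ∂_3, so H_2 = 0.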